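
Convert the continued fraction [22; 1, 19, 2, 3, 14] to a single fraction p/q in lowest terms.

Using pₖ = aₖpₖ₋₁ + pₖ₋₂ and qₖ = aₖqₖ₋₁ + qₖ₋₂:
  k=0: a=22, p=22, q=1
  k=1: a=1, p=23, q=1
  k=2: a=19, p=459, q=20
  k=3: a=2, p=941, q=41
  k=4: a=3, p=3282, q=143
  k=5: a=14, p=46889, q=2043

46889/2043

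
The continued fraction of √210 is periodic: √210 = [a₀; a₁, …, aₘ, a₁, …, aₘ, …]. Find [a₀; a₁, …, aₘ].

a₀ = ⌊√210⌋ = 14.
With m₀=0, d₀=1 and mₖ₊₁ = dₖaₖ − mₖ, dₖ₊₁ = (n − mₖ₊₁²)/dₖ, aₖ₊₁ = ⌊(a₀+mₖ₊₁)/dₖ₊₁⌋:
  k=1: m=14, d=14, a=2
  k=2: m=14, d=1, a=28
d=1 and a=2a₀=28 at k=2, so the next step gives (m, d) = (14, 14) again — its k=1 value — and the period has length 2.

[14; 2, 28]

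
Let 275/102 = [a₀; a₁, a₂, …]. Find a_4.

2

275 = 2·102 + 71   →  a_0 = 2
102 = 1·71 + 31   →  a_1 = 1
71 = 2·31 + 9   →  a_2 = 2
31 = 3·9 + 4   →  a_3 = 3
9 = 2·4 + 1   →  a_4 = 2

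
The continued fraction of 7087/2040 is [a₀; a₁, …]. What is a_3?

7087 = 3·2040 + 967   →  a_0 = 3
2040 = 2·967 + 106   →  a_1 = 2
967 = 9·106 + 13   →  a_2 = 9
106 = 8·13 + 2   →  a_3 = 8

8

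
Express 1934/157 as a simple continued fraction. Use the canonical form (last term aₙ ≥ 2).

[12; 3, 7, 7]

1934 = 12·157 + 50
157 = 3·50 + 7
50 = 7·7 + 1
7 = 7·1 + 0  (stop)
So 1934/157 = [12; 3, 7, 7].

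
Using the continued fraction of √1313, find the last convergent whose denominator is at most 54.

√1313 = [36; 4, 4, 72, …] (period length 3).
Convergents:
  p_0/q_0 = 36/1
  p_1/q_1 = 145/4
  p_2/q_2 = 616/17
  p_3/q_3 = 44497/1228
q_2 = 17 ≤ 54 < 1228 = q_3, so the answer is 616/17.

616/17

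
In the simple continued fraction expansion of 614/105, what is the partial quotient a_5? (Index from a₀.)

3

614 = 5·105 + 89   →  a_0 = 5
105 = 1·89 + 16   →  a_1 = 1
89 = 5·16 + 9   →  a_2 = 5
16 = 1·9 + 7   →  a_3 = 1
9 = 1·7 + 2   →  a_4 = 1
7 = 3·2 + 1   →  a_5 = 3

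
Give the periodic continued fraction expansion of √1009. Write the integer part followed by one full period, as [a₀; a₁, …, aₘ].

[31; 1, 3, 3, 1, 62]

a₀ = ⌊√1009⌋ = 31.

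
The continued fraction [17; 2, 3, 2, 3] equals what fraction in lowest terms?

959/55

Fold from the inside: start with 3/1.
  2 + 1/3 = 7/3
  3 + 3/7 = 24/7
  2 + 7/24 = 55/24
  17 + 24/55 = 959/55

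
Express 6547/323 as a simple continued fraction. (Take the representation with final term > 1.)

6547 = 20*323 + 87
323 = 3*87 + 62
87 = 1*62 + 25
62 = 2*25 + 12
25 = 2*12 + 1
12 = 12*1 + 0  (stop)
So 6547/323 = [20; 3, 1, 2, 2, 12].

[20; 3, 1, 2, 2, 12]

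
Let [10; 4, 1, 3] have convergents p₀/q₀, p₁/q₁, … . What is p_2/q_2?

51/5

Using pₖ = aₖpₖ₋₁ + pₖ₋₂, qₖ = aₖqₖ₋₁ + qₖ₋₂ (with p₋₁=1, p₋₂=0, q₋₁=0, q₋₂=1):
  k=0: a=10, p=10, q=1
  k=1: a=4, p=41, q=4
  k=2: a=1, p=51, q=5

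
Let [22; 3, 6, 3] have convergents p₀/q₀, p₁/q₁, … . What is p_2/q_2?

424/19

Using pₖ = aₖpₖ₋₁ + pₖ₋₂, qₖ = aₖqₖ₋₁ + qₖ₋₂ (with p₋₁=1, p₋₂=0, q₋₁=0, q₋₂=1):
  k=0: a=22, p=22, q=1
  k=1: a=3, p=67, q=3
  k=2: a=6, p=424, q=19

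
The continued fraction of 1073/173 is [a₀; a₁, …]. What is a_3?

16

1073 = 6·173 + 35   →  a_0 = 6
173 = 4·35 + 33   →  a_1 = 4
35 = 1·33 + 2   →  a_2 = 1
33 = 16·2 + 1   →  a_3 = 16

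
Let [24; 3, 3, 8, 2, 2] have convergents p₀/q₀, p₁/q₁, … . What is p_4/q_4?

4277/176

Using pₖ = aₖpₖ₋₁ + pₖ₋₂, qₖ = aₖqₖ₋₁ + qₖ₋₂ (with p₋₁=1, p₋₂=0, q₋₁=0, q₋₂=1):
  k=0: a=24, p=24, q=1
  k=1: a=3, p=73, q=3
  k=2: a=3, p=243, q=10
  k=3: a=8, p=2017, q=83
  k=4: a=2, p=4277, q=176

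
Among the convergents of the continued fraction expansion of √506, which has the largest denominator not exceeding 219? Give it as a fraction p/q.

4049/180

√506 = [22; 2, 44, …] (period length 2).
Convergents:
  p_0/q_0 = 22/1
  p_1/q_1 = 45/2
  p_2/q_2 = 2002/89
  p_3/q_3 = 4049/180
  p_4/q_4 = 180158/8009
q_3 = 180 ≤ 219 < 8009 = q_4, so the answer is 4049/180.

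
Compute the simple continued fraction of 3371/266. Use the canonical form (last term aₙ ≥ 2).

[12; 1, 2, 17, 2, 2]

3371 = 12·266 + 179
266 = 1·179 + 87
179 = 2·87 + 5
87 = 17·5 + 2
5 = 2·2 + 1
2 = 2·1 + 0  (stop)
So 3371/266 = [12; 1, 2, 17, 2, 2].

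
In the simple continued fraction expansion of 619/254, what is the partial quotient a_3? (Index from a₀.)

619 = 2·254 + 111   →  a_0 = 2
254 = 2·111 + 32   →  a_1 = 2
111 = 3·32 + 15   →  a_2 = 3
32 = 2·15 + 2   →  a_3 = 2

2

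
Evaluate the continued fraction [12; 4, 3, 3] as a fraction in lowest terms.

Fold from the inside: start with 3/1.
  3 + 1/3 = 10/3
  4 + 3/10 = 43/10
  12 + 10/43 = 526/43

526/43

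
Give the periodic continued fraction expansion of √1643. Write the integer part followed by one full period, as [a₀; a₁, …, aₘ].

a₀ = ⌊√1643⌋ = 40.
With m₀=0, d₀=1 and mₖ₊₁ = dₖaₖ − mₖ, dₖ₊₁ = (n − mₖ₊₁²)/dₖ, aₖ₊₁ = ⌊(a₀+mₖ₊₁)/dₖ₊₁⌋:
  k=1: m=40, d=43, a=1
  k=2: m=3, d=38, a=1
  k=3: m=35, d=11, a=6
  k=4: m=31, d=62, a=1
  k=5: m=31, d=11, a=6
  k=6: m=35, d=38, a=1
  k=7: m=3, d=43, a=1
  k=8: m=40, d=1, a=80
d=1 and a=2a₀=80 at k=8, so the next step gives (m, d) = (40, 43) again — its k=1 value — and the period has length 8.

[40; 1, 1, 6, 1, 6, 1, 1, 80]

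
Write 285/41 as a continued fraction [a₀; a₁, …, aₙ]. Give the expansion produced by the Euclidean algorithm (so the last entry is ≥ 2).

[6; 1, 19, 2]

285 = 6×41 + 39
41 = 1×39 + 2
39 = 19×2 + 1
2 = 2×1 + 0  (stop)
So 285/41 = [6; 1, 19, 2].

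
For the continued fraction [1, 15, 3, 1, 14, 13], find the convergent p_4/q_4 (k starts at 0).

959/900

Using pₖ = aₖpₖ₋₁ + pₖ₋₂, qₖ = aₖqₖ₋₁ + qₖ₋₂ (with p₋₁=1, p₋₂=0, q₋₁=0, q₋₂=1):
  k=0: a=1, p=1, q=1
  k=1: a=15, p=16, q=15
  k=2: a=3, p=49, q=46
  k=3: a=1, p=65, q=61
  k=4: a=14, p=959, q=900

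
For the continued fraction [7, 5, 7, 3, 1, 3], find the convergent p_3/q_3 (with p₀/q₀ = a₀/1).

813/113

Using pₖ = aₖpₖ₋₁ + pₖ₋₂, qₖ = aₖqₖ₋₁ + qₖ₋₂ (with p₋₁=1, p₋₂=0, q₋₁=0, q₋₂=1):
  k=0: a=7, p=7, q=1
  k=1: a=5, p=36, q=5
  k=2: a=7, p=259, q=36
  k=3: a=3, p=813, q=113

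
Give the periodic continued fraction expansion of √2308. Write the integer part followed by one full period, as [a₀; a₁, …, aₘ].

[48; 24, 96]

a₀ = ⌊√2308⌋ = 48.
With m₀=0, d₀=1 and mₖ₊₁ = dₖaₖ − mₖ, dₖ₊₁ = (n − mₖ₊₁²)/dₖ, aₖ₊₁ = ⌊(a₀+mₖ₊₁)/dₖ₊₁⌋:
  k=1: m=48, d=4, a=24
  k=2: m=48, d=1, a=96
d=1 and a=2a₀=96 at k=2, so the next step gives (m, d) = (48, 4) again — its k=1 value — and the period has length 2.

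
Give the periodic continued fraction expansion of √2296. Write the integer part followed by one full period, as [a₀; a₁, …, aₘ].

a₀ = ⌊√2296⌋ = 47.
With m₀=0, d₀=1 and mₖ₊₁ = dₖaₖ − mₖ, dₖ₊₁ = (n − mₖ₊₁²)/dₖ, aₖ₊₁ = ⌊(a₀+mₖ₊₁)/dₖ₊₁⌋:
  k=1: m=47, d=87, a=1
  k=2: m=40, d=8, a=10
  k=3: m=40, d=87, a=1
  k=4: m=47, d=1, a=94
d=1 and a=2a₀=94 at k=4, so the next step gives (m, d) = (47, 87) again — its k=1 value — and the period has length 4.

[47; 1, 10, 1, 94]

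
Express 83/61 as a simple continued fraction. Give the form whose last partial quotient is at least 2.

[1; 2, 1, 3, 2, 2]

83 = 1×61 + 22
61 = 2×22 + 17
22 = 1×17 + 5
17 = 3×5 + 2
5 = 2×2 + 1
2 = 2×1 + 0  (stop)
So 83/61 = [1; 2, 1, 3, 2, 2].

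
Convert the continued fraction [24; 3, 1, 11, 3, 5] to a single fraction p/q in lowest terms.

18725/772

Fold from the inside: start with 5/1.
  3 + 1/5 = 16/5
  11 + 5/16 = 181/16
  1 + 16/181 = 197/181
  3 + 181/197 = 772/197
  24 + 197/772 = 18725/772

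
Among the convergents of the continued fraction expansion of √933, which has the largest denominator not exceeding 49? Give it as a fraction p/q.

√933 = [30; 1, 1, 5, 20, 5, 1, 1, 60, …] (period length 8).
Convergents:
  p_0/q_0 = 30/1
  p_1/q_1 = 31/1
  p_2/q_2 = 61/2
  p_3/q_3 = 336/11
  p_4/q_4 = 6781/222
q_3 = 11 ≤ 49 < 222 = q_4, so the answer is 336/11.

336/11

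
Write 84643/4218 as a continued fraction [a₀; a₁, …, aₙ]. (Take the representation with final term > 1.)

84643 = 20×4218 + 283
4218 = 14×283 + 256
283 = 1×256 + 27
256 = 9×27 + 13
27 = 2×13 + 1
13 = 13×1 + 0  (stop)
So 84643/4218 = [20; 14, 1, 9, 2, 13].

[20; 14, 1, 9, 2, 13]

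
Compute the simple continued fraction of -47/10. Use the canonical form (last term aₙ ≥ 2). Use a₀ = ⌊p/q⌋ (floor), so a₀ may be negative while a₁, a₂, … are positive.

-47 = -5·10 + 3
10 = 3·3 + 1
3 = 3·1 + 0  (stop)
So -47/10 = [-5; 3, 3].

[-5; 3, 3]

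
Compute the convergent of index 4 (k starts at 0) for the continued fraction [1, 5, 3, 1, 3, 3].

94/79

Using pₖ = aₖpₖ₋₁ + pₖ₋₂, qₖ = aₖqₖ₋₁ + qₖ₋₂ (with p₋₁=1, p₋₂=0, q₋₁=0, q₋₂=1):
  k=0: a=1, p=1, q=1
  k=1: a=5, p=6, q=5
  k=2: a=3, p=19, q=16
  k=3: a=1, p=25, q=21
  k=4: a=3, p=94, q=79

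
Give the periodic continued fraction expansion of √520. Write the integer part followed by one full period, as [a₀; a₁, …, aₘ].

a₀ = ⌊√520⌋ = 22.
With m₀=0, d₀=1 and mₖ₊₁ = dₖaₖ − mₖ, dₖ₊₁ = (n − mₖ₊₁²)/dₖ, aₖ₊₁ = ⌊(a₀+mₖ₊₁)/dₖ₊₁⌋:
  k=1: m=22, d=36, a=1
  k=2: m=14, d=9, a=4
  k=3: m=22, d=4, a=11
  k=4: m=22, d=9, a=4
  k=5: m=14, d=36, a=1
  k=6: m=22, d=1, a=44
d=1 and a=2a₀=44 at k=6, so the next step gives (m, d) = (22, 36) again — its k=1 value — and the period has length 6.

[22; 1, 4, 11, 4, 1, 44]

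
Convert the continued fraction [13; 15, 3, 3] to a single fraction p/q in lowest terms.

Using pₖ = aₖpₖ₋₁ + pₖ₋₂ and qₖ = aₖqₖ₋₁ + qₖ₋₂:
  k=0: a=13, p=13, q=1
  k=1: a=15, p=196, q=15
  k=2: a=3, p=601, q=46
  k=3: a=3, p=1999, q=153

1999/153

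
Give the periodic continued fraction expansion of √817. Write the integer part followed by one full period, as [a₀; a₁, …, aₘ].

a₀ = ⌊√817⌋ = 28.
With m₀=0, d₀=1 and mₖ₊₁ = dₖaₖ − mₖ, dₖ₊₁ = (n − mₖ₊₁²)/dₖ, aₖ₊₁ = ⌊(a₀+mₖ₊₁)/dₖ₊₁⌋:
  k=1: m=28, d=33, a=1
  k=2: m=5, d=24, a=1
  k=3: m=19, d=19, a=2
  k=4: m=19, d=24, a=1
  k=5: m=5, d=33, a=1
  k=6: m=28, d=1, a=56
d=1 and a=2a₀=56 at k=6, so the next step gives (m, d) = (28, 33) again — its k=1 value — and the period has length 6.

[28; 1, 1, 2, 1, 1, 56]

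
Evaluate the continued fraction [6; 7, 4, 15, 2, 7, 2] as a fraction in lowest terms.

Using pₖ = aₖpₖ₋₁ + pₖ₋₂ and qₖ = aₖqₖ₋₁ + qₖ₋₂:
  k=0: a=6, p=6, q=1
  k=1: a=7, p=43, q=7
  k=2: a=4, p=178, q=29
  k=3: a=15, p=2713, q=442
  k=4: a=2, p=5604, q=913
  k=5: a=7, p=41941, q=6833
  k=6: a=2, p=89486, q=14579

89486/14579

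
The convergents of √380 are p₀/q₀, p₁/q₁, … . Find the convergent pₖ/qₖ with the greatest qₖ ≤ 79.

√380 = [19; 2, 38, …] (period length 2).
Convergents:
  p_0/q_0 = 19/1
  p_1/q_1 = 39/2
  p_2/q_2 = 1501/77
  p_3/q_3 = 3041/156
q_2 = 77 ≤ 79 < 156 = q_3, so the answer is 1501/77.

1501/77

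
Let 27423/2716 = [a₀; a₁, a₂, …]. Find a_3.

17

27423 = 10·2716 + 263   →  a_0 = 10
2716 = 10·263 + 86   →  a_1 = 10
263 = 3·86 + 5   →  a_2 = 3
86 = 17·5 + 1   →  a_3 = 17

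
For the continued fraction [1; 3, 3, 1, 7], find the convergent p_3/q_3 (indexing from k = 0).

17/13

Using pₖ = aₖpₖ₋₁ + pₖ₋₂, qₖ = aₖqₖ₋₁ + qₖ₋₂ (with p₋₁=1, p₋₂=0, q₋₁=0, q₋₂=1):
  k=0: a=1, p=1, q=1
  k=1: a=3, p=4, q=3
  k=2: a=3, p=13, q=10
  k=3: a=1, p=17, q=13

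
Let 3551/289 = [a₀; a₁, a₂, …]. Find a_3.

13

3551 = 12·289 + 83   →  a_0 = 12
289 = 3·83 + 40   →  a_1 = 3
83 = 2·40 + 3   →  a_2 = 2
40 = 13·3 + 1   →  a_3 = 13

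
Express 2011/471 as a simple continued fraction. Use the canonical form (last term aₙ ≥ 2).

[4; 3, 1, 2, 2, 3, 5]

2011 = 4×471 + 127
471 = 3×127 + 90
127 = 1×90 + 37
90 = 2×37 + 16
37 = 2×16 + 5
16 = 3×5 + 1
5 = 5×1 + 0  (stop)
So 2011/471 = [4; 3, 1, 2, 2, 3, 5].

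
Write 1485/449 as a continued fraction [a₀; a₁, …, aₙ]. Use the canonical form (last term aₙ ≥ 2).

[3; 3, 3, 1, 16, 2]

1485 = 3×449 + 138
449 = 3×138 + 35
138 = 3×35 + 33
35 = 1×33 + 2
33 = 16×2 + 1
2 = 2×1 + 0  (stop)
So 1485/449 = [3; 3, 3, 1, 16, 2].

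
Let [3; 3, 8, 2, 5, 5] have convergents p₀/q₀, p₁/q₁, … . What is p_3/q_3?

176/53

Using pₖ = aₖpₖ₋₁ + pₖ₋₂, qₖ = aₖqₖ₋₁ + qₖ₋₂ (with p₋₁=1, p₋₂=0, q₋₁=0, q₋₂=1):
  k=0: a=3, p=3, q=1
  k=1: a=3, p=10, q=3
  k=2: a=8, p=83, q=25
  k=3: a=2, p=176, q=53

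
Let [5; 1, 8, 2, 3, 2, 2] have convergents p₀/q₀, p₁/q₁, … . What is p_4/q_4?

Using pₖ = aₖpₖ₋₁ + pₖ₋₂, qₖ = aₖqₖ₋₁ + qₖ₋₂ (with p₋₁=1, p₋₂=0, q₋₁=0, q₋₂=1):
  k=0: a=5, p=5, q=1
  k=1: a=1, p=6, q=1
  k=2: a=8, p=53, q=9
  k=3: a=2, p=112, q=19
  k=4: a=3, p=389, q=66

389/66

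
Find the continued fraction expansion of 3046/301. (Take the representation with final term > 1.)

[10; 8, 2, 1, 3, 3]

3046 = 10×301 + 36
301 = 8×36 + 13
36 = 2×13 + 10
13 = 1×10 + 3
10 = 3×3 + 1
3 = 3×1 + 0  (stop)
So 3046/301 = [10; 8, 2, 1, 3, 3].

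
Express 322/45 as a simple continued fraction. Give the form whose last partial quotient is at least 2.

[7; 6, 2, 3]

322 = 7*45 + 7
45 = 6*7 + 3
7 = 2*3 + 1
3 = 3*1 + 0  (stop)
So 322/45 = [7; 6, 2, 3].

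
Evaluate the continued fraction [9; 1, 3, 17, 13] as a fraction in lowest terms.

8788/901

Using pₖ = aₖpₖ₋₁ + pₖ₋₂ and qₖ = aₖqₖ₋₁ + qₖ₋₂:
  k=0: a=9, p=9, q=1
  k=1: a=1, p=10, q=1
  k=2: a=3, p=39, q=4
  k=3: a=17, p=673, q=69
  k=4: a=13, p=8788, q=901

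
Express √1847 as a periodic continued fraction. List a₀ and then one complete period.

[42; 1, 41, 1, 84]

a₀ = ⌊√1847⌋ = 42.
With m₀=0, d₀=1 and mₖ₊₁ = dₖaₖ − mₖ, dₖ₊₁ = (n − mₖ₊₁²)/dₖ, aₖ₊₁ = ⌊(a₀+mₖ₊₁)/dₖ₊₁⌋:
  k=1: m=42, d=83, a=1
  k=2: m=41, d=2, a=41
  k=3: m=41, d=83, a=1
  k=4: m=42, d=1, a=84
d=1 and a=2a₀=84 at k=4, so the next step gives (m, d) = (42, 83) again — its k=1 value — and the period has length 4.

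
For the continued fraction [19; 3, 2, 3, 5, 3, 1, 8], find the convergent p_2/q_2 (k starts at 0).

135/7

Using pₖ = aₖpₖ₋₁ + pₖ₋₂, qₖ = aₖqₖ₋₁ + qₖ₋₂ (with p₋₁=1, p₋₂=0, q₋₁=0, q₋₂=1):
  k=0: a=19, p=19, q=1
  k=1: a=3, p=58, q=3
  k=2: a=2, p=135, q=7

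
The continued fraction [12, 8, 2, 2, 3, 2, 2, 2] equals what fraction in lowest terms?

23341/1926

Using pₖ = aₖpₖ₋₁ + pₖ₋₂ and qₖ = aₖqₖ₋₁ + qₖ₋₂:
  k=0: a=12, p=12, q=1
  k=1: a=8, p=97, q=8
  k=2: a=2, p=206, q=17
  k=3: a=2, p=509, q=42
  k=4: a=3, p=1733, q=143
  k=5: a=2, p=3975, q=328
  k=6: a=2, p=9683, q=799
  k=7: a=2, p=23341, q=1926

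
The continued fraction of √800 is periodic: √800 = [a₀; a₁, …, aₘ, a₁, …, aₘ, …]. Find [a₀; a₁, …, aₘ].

[28; 3, 1, 1, 13, 1, 1, 3, 56]

a₀ = ⌊√800⌋ = 28.
With m₀=0, d₀=1 and mₖ₊₁ = dₖaₖ − mₖ, dₖ₊₁ = (n − mₖ₊₁²)/dₖ, aₖ₊₁ = ⌊(a₀+mₖ₊₁)/dₖ₊₁⌋:
  k=1: m=28, d=16, a=3
  k=2: m=20, d=25, a=1
  k=3: m=5, d=31, a=1
  k=4: m=26, d=4, a=13
  k=5: m=26, d=31, a=1
  k=6: m=5, d=25, a=1
  k=7: m=20, d=16, a=3
  k=8: m=28, d=1, a=56
d=1 and a=2a₀=56 at k=8, so the next step gives (m, d) = (28, 16) again — its k=1 value — and the period has length 8.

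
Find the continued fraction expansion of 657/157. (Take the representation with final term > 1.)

657 = 4*157 + 29
157 = 5*29 + 12
29 = 2*12 + 5
12 = 2*5 + 2
5 = 2*2 + 1
2 = 2*1 + 0  (stop)
So 657/157 = [4; 5, 2, 2, 2, 2].

[4; 5, 2, 2, 2, 2]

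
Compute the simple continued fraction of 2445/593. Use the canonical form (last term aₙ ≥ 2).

2445 = 4*593 + 73
593 = 8*73 + 9
73 = 8*9 + 1
9 = 9*1 + 0  (stop)
So 2445/593 = [4; 8, 8, 9].

[4; 8, 8, 9]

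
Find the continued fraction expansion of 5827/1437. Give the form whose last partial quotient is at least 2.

[4; 18, 5, 3, 1, 3]

5827 = 4·1437 + 79
1437 = 18·79 + 15
79 = 5·15 + 4
15 = 3·4 + 3
4 = 1·3 + 1
3 = 3·1 + 0  (stop)
So 5827/1437 = [4; 18, 5, 3, 1, 3].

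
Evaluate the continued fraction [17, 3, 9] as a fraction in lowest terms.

485/28

Fold from the inside: start with 9/1.
  3 + 1/9 = 28/9
  17 + 9/28 = 485/28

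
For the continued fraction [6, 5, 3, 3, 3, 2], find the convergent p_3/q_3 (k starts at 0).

Using pₖ = aₖpₖ₋₁ + pₖ₋₂, qₖ = aₖqₖ₋₁ + qₖ₋₂ (with p₋₁=1, p₋₂=0, q₋₁=0, q₋₂=1):
  k=0: a=6, p=6, q=1
  k=1: a=5, p=31, q=5
  k=2: a=3, p=99, q=16
  k=3: a=3, p=328, q=53

328/53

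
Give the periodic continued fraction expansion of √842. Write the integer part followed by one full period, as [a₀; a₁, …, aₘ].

[29; 58]

a₀ = ⌊√842⌋ = 29.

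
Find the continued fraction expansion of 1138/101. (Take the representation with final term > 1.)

1138 = 11*101 + 27
101 = 3*27 + 20
27 = 1*20 + 7
20 = 2*7 + 6
7 = 1*6 + 1
6 = 6*1 + 0  (stop)
So 1138/101 = [11; 3, 1, 2, 1, 6].

[11; 3, 1, 2, 1, 6]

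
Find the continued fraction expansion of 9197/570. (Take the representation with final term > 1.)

[16; 7, 2, 2, 15]

9197 = 16*570 + 77
570 = 7*77 + 31
77 = 2*31 + 15
31 = 2*15 + 1
15 = 15*1 + 0  (stop)
So 9197/570 = [16; 7, 2, 2, 15].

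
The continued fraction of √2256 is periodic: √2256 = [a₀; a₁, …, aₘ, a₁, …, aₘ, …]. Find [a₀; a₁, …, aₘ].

a₀ = ⌊√2256⌋ = 47.
With m₀=0, d₀=1 and mₖ₊₁ = dₖaₖ − mₖ, dₖ₊₁ = (n − mₖ₊₁²)/dₖ, aₖ₊₁ = ⌊(a₀+mₖ₊₁)/dₖ₊₁⌋:
  k=1: m=47, d=47, a=2
  k=2: m=47, d=1, a=94
d=1 and a=2a₀=94 at k=2, so the next step gives (m, d) = (47, 47) again — its k=1 value — and the period has length 2.

[47; 2, 94]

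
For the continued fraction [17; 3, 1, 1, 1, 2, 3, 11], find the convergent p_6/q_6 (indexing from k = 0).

Using pₖ = aₖpₖ₋₁ + pₖ₋₂, qₖ = aₖqₖ₋₁ + qₖ₋₂ (with p₋₁=1, p₋₂=0, q₋₁=0, q₋₂=1):
  k=0: a=17, p=17, q=1
  k=1: a=3, p=52, q=3
  k=2: a=1, p=69, q=4
  k=3: a=1, p=121, q=7
  k=4: a=1, p=190, q=11
  k=5: a=2, p=501, q=29
  k=6: a=3, p=1693, q=98

1693/98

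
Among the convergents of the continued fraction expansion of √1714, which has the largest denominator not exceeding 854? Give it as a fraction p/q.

√1714 = [41; 2, 2, 82, …] (period length 3).
Convergents:
  p_0/q_0 = 41/1
  p_1/q_1 = 83/2
  p_2/q_2 = 207/5
  p_3/q_3 = 17057/412
  p_4/q_4 = 34321/829
  p_5/q_5 = 85699/2070
q_4 = 829 ≤ 854 < 2070 = q_5, so the answer is 34321/829.

34321/829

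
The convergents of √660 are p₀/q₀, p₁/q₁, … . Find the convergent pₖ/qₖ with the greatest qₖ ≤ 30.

√660 = [25; 1, 2, 4, 2, 1, 50, …] (period length 6).
Convergents:
  p_0/q_0 = 25/1
  p_1/q_1 = 26/1
  p_2/q_2 = 77/3
  p_3/q_3 = 334/13
  p_4/q_4 = 745/29
  p_5/q_5 = 1079/42
q_4 = 29 ≤ 30 < 42 = q_5, so the answer is 745/29.

745/29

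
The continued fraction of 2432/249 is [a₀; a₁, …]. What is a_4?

2432 = 9·249 + 191   →  a_0 = 9
249 = 1·191 + 58   →  a_1 = 1
191 = 3·58 + 17   →  a_2 = 3
58 = 3·17 + 7   →  a_3 = 3
17 = 2·7 + 3   →  a_4 = 2

2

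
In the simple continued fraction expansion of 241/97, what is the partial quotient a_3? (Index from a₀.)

1

241 = 2·97 + 47   →  a_0 = 2
97 = 2·47 + 3   →  a_1 = 2
47 = 15·3 + 2   →  a_2 = 15
3 = 1·2 + 1   →  a_3 = 1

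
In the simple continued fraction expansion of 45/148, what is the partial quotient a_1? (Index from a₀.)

45 = 0·148 + 45   →  a_0 = 0
148 = 3·45 + 13   →  a_1 = 3

3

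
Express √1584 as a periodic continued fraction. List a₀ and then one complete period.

[39; 1, 3, 1, 78]

a₀ = ⌊√1584⌋ = 39.
With m₀=0, d₀=1 and mₖ₊₁ = dₖaₖ − mₖ, dₖ₊₁ = (n − mₖ₊₁²)/dₖ, aₖ₊₁ = ⌊(a₀+mₖ₊₁)/dₖ₊₁⌋:
  k=1: m=39, d=63, a=1
  k=2: m=24, d=16, a=3
  k=3: m=24, d=63, a=1
  k=4: m=39, d=1, a=78
d=1 and a=2a₀=78 at k=4, so the next step gives (m, d) = (39, 63) again — its k=1 value — and the period has length 4.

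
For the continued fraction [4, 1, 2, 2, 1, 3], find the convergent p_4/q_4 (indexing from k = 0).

47/10

Using pₖ = aₖpₖ₋₁ + pₖ₋₂, qₖ = aₖqₖ₋₁ + qₖ₋₂ (with p₋₁=1, p₋₂=0, q₋₁=0, q₋₂=1):
  k=0: a=4, p=4, q=1
  k=1: a=1, p=5, q=1
  k=2: a=2, p=14, q=3
  k=3: a=2, p=33, q=7
  k=4: a=1, p=47, q=10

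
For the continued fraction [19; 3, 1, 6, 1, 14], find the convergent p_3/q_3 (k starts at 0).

520/27

Using pₖ = aₖpₖ₋₁ + pₖ₋₂, qₖ = aₖqₖ₋₁ + qₖ₋₂ (with p₋₁=1, p₋₂=0, q₋₁=0, q₋₂=1):
  k=0: a=19, p=19, q=1
  k=1: a=3, p=58, q=3
  k=2: a=1, p=77, q=4
  k=3: a=6, p=520, q=27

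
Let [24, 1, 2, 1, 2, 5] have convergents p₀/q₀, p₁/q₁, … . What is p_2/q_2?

74/3

Using pₖ = aₖpₖ₋₁ + pₖ₋₂, qₖ = aₖqₖ₋₁ + qₖ₋₂ (with p₋₁=1, p₋₂=0, q₋₁=0, q₋₂=1):
  k=0: a=24, p=24, q=1
  k=1: a=1, p=25, q=1
  k=2: a=2, p=74, q=3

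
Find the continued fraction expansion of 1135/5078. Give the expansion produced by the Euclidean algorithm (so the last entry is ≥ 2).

[0; 4, 2, 9, 8, 2, 3]

1135 = 0*5078 + 1135
5078 = 4*1135 + 538
1135 = 2*538 + 59
538 = 9*59 + 7
59 = 8*7 + 3
7 = 2*3 + 1
3 = 3*1 + 0  (stop)
So 1135/5078 = [0; 4, 2, 9, 8, 2, 3].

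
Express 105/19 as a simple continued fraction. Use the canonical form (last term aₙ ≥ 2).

105 = 5×19 + 10
19 = 1×10 + 9
10 = 1×9 + 1
9 = 9×1 + 0  (stop)
So 105/19 = [5; 1, 1, 9].

[5; 1, 1, 9]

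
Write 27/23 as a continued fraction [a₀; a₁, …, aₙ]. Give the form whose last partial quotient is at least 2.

27 = 1·23 + 4
23 = 5·4 + 3
4 = 1·3 + 1
3 = 3·1 + 0  (stop)
So 27/23 = [1; 5, 1, 3].

[1; 5, 1, 3]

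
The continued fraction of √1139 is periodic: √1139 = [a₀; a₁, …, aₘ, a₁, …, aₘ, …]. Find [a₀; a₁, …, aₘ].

a₀ = ⌊√1139⌋ = 33.
With m₀=0, d₀=1 and mₖ₊₁ = dₖaₖ − mₖ, dₖ₊₁ = (n − mₖ₊₁²)/dₖ, aₖ₊₁ = ⌊(a₀+mₖ₊₁)/dₖ₊₁⌋:
  k=1: m=33, d=50, a=1
  k=2: m=17, d=17, a=2
  k=3: m=17, d=50, a=1
  k=4: m=33, d=1, a=66
d=1 and a=2a₀=66 at k=4, so the next step gives (m, d) = (33, 50) again — its k=1 value — and the period has length 4.

[33; 1, 2, 1, 66]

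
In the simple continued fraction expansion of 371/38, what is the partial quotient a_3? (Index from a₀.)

371 = 9·38 + 29   →  a_0 = 9
38 = 1·29 + 9   →  a_1 = 1
29 = 3·9 + 2   →  a_2 = 3
9 = 4·2 + 1   →  a_3 = 4

4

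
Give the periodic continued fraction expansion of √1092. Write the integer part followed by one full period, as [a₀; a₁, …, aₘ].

a₀ = ⌊√1092⌋ = 33.
With m₀=0, d₀=1 and mₖ₊₁ = dₖaₖ − mₖ, dₖ₊₁ = (n − mₖ₊₁²)/dₖ, aₖ₊₁ = ⌊(a₀+mₖ₊₁)/dₖ₊₁⌋:
  k=1: m=33, d=3, a=22
  k=2: m=33, d=1, a=66
d=1 and a=2a₀=66 at k=2, so the next step gives (m, d) = (33, 3) again — its k=1 value — and the period has length 2.

[33; 22, 66]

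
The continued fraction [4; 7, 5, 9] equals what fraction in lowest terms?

1370/331

Fold from the inside: start with 9/1.
  5 + 1/9 = 46/9
  7 + 9/46 = 331/46
  4 + 46/331 = 1370/331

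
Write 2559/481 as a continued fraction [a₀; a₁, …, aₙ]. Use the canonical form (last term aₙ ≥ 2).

[5; 3, 8, 9, 2]

2559 = 5×481 + 154
481 = 3×154 + 19
154 = 8×19 + 2
19 = 9×2 + 1
2 = 2×1 + 0  (stop)
So 2559/481 = [5; 3, 8, 9, 2].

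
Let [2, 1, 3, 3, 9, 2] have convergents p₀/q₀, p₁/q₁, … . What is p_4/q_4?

Using pₖ = aₖpₖ₋₁ + pₖ₋₂, qₖ = aₖqₖ₋₁ + qₖ₋₂ (with p₋₁=1, p₋₂=0, q₋₁=0, q₋₂=1):
  k=0: a=2, p=2, q=1
  k=1: a=1, p=3, q=1
  k=2: a=3, p=11, q=4
  k=3: a=3, p=36, q=13
  k=4: a=9, p=335, q=121

335/121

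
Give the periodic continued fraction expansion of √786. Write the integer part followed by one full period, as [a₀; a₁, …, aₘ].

a₀ = ⌊√786⌋ = 28.
With m₀=0, d₀=1 and mₖ₊₁ = dₖaₖ − mₖ, dₖ₊₁ = (n − mₖ₊₁²)/dₖ, aₖ₊₁ = ⌊(a₀+mₖ₊₁)/dₖ₊₁⌋:
  k=1: m=28, d=2, a=28
  k=2: m=28, d=1, a=56
d=1 and a=2a₀=56 at k=2, so the next step gives (m, d) = (28, 2) again — its k=1 value — and the period has length 2.

[28; 28, 56]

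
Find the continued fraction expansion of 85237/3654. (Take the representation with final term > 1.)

85237 = 23×3654 + 1195
3654 = 3×1195 + 69
1195 = 17×69 + 22
69 = 3×22 + 3
22 = 7×3 + 1
3 = 3×1 + 0  (stop)
So 85237/3654 = [23; 3, 17, 3, 7, 3].

[23; 3, 17, 3, 7, 3]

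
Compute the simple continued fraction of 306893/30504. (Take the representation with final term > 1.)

306893 = 10×30504 + 1853
30504 = 16×1853 + 856
1853 = 2×856 + 141
856 = 6×141 + 10
141 = 14×10 + 1
10 = 10×1 + 0  (stop)
So 306893/30504 = [10; 16, 2, 6, 14, 10].

[10; 16, 2, 6, 14, 10]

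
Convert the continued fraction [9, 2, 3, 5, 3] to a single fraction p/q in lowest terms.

1113/118

Fold from the inside: start with 3/1.
  5 + 1/3 = 16/3
  3 + 3/16 = 51/16
  2 + 16/51 = 118/51
  9 + 51/118 = 1113/118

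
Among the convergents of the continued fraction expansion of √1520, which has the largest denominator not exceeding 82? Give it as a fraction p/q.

√1520 = [38; 1, 76, …] (period length 2).
Convergents:
  p_0/q_0 = 38/1
  p_1/q_1 = 39/1
  p_2/q_2 = 3002/77
  p_3/q_3 = 3041/78
  p_4/q_4 = 234118/6005
q_3 = 78 ≤ 82 < 6005 = q_4, so the answer is 3041/78.

3041/78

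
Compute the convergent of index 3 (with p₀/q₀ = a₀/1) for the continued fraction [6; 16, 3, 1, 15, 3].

394/65

Using pₖ = aₖpₖ₋₁ + pₖ₋₂, qₖ = aₖqₖ₋₁ + qₖ₋₂ (with p₋₁=1, p₋₂=0, q₋₁=0, q₋₂=1):
  k=0: a=6, p=6, q=1
  k=1: a=16, p=97, q=16
  k=2: a=3, p=297, q=49
  k=3: a=1, p=394, q=65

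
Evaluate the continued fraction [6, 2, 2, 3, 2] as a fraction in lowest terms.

Fold from the inside: start with 2/1.
  3 + 1/2 = 7/2
  2 + 2/7 = 16/7
  2 + 7/16 = 39/16
  6 + 16/39 = 250/39

250/39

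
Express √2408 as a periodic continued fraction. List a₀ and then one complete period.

[49; 14, 98]

a₀ = ⌊√2408⌋ = 49.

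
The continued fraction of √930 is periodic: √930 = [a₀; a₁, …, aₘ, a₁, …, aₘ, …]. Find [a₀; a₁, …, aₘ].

a₀ = ⌊√930⌋ = 30.
With m₀=0, d₀=1 and mₖ₊₁ = dₖaₖ − mₖ, dₖ₊₁ = (n − mₖ₊₁²)/dₖ, aₖ₊₁ = ⌊(a₀+mₖ₊₁)/dₖ₊₁⌋:
  k=1: m=30, d=30, a=2
  k=2: m=30, d=1, a=60
d=1 and a=2a₀=60 at k=2, so the next step gives (m, d) = (30, 30) again — its k=1 value — and the period has length 2.

[30; 2, 60]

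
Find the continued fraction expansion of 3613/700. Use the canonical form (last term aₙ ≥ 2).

[5; 6, 5, 7, 3]

3613 = 5×700 + 113
700 = 6×113 + 22
113 = 5×22 + 3
22 = 7×3 + 1
3 = 3×1 + 0  (stop)
So 3613/700 = [5; 6, 5, 7, 3].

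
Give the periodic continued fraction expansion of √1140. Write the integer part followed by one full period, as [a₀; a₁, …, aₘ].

a₀ = ⌊√1140⌋ = 33.
With m₀=0, d₀=1 and mₖ₊₁ = dₖaₖ − mₖ, dₖ₊₁ = (n − mₖ₊₁²)/dₖ, aₖ₊₁ = ⌊(a₀+mₖ₊₁)/dₖ₊₁⌋:
  k=1: m=33, d=51, a=1
  k=2: m=18, d=16, a=3
  k=3: m=30, d=15, a=4
  k=4: m=30, d=16, a=3
  k=5: m=18, d=51, a=1
  k=6: m=33, d=1, a=66
d=1 and a=2a₀=66 at k=6, so the next step gives (m, d) = (33, 51) again — its k=1 value — and the period has length 6.

[33; 1, 3, 4, 3, 1, 66]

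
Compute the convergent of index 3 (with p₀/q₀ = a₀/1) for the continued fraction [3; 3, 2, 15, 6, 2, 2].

355/108

Using pₖ = aₖpₖ₋₁ + pₖ₋₂, qₖ = aₖqₖ₋₁ + qₖ₋₂ (with p₋₁=1, p₋₂=0, q₋₁=0, q₋₂=1):
  k=0: a=3, p=3, q=1
  k=1: a=3, p=10, q=3
  k=2: a=2, p=23, q=7
  k=3: a=15, p=355, q=108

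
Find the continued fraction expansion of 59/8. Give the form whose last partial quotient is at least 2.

[7; 2, 1, 2]

59 = 7*8 + 3
8 = 2*3 + 2
3 = 1*2 + 1
2 = 2*1 + 0  (stop)
So 59/8 = [7; 2, 1, 2].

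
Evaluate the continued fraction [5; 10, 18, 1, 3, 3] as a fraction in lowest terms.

12509/2453

Fold from the inside: start with 3/1.
  3 + 1/3 = 10/3
  1 + 3/10 = 13/10
  18 + 10/13 = 244/13
  10 + 13/244 = 2453/244
  5 + 244/2453 = 12509/2453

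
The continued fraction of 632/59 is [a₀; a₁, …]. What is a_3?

2

632 = 10·59 + 42   →  a_0 = 10
59 = 1·42 + 17   →  a_1 = 1
42 = 2·17 + 8   →  a_2 = 2
17 = 2·8 + 1   →  a_3 = 2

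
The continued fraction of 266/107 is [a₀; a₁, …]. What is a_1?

2

266 = 2·107 + 52   →  a_0 = 2
107 = 2·52 + 3   →  a_1 = 2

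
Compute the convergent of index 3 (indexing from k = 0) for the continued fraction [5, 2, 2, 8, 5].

Using pₖ = aₖpₖ₋₁ + pₖ₋₂, qₖ = aₖqₖ₋₁ + qₖ₋₂ (with p₋₁=1, p₋₂=0, q₋₁=0, q₋₂=1):
  k=0: a=5, p=5, q=1
  k=1: a=2, p=11, q=2
  k=2: a=2, p=27, q=5
  k=3: a=8, p=227, q=42

227/42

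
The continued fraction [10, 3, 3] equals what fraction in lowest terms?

Using pₖ = aₖpₖ₋₁ + pₖ₋₂ and qₖ = aₖqₖ₋₁ + qₖ₋₂:
  k=0: a=10, p=10, q=1
  k=1: a=3, p=31, q=3
  k=2: a=3, p=103, q=10

103/10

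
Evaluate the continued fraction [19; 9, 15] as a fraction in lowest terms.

2599/136

Fold from the inside: start with 15/1.
  9 + 1/15 = 136/15
  19 + 15/136 = 2599/136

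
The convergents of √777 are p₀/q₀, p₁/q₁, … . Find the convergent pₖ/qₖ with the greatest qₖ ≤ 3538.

√777 = [27; 1, 6, 1, 54, …] (period length 4).
Convergents:
  p_0/q_0 = 27/1
  p_1/q_1 = 28/1
  p_2/q_2 = 195/7
  p_3/q_3 = 223/8
  p_4/q_4 = 12237/439
  p_5/q_5 = 12460/447
  p_6/q_6 = 86997/3121
  p_7/q_7 = 99457/3568
q_6 = 3121 ≤ 3538 < 3568 = q_7, so the answer is 86997/3121.

86997/3121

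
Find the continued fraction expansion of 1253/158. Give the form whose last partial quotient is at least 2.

[7; 1, 13, 2, 1, 3]

1253 = 7×158 + 147
158 = 1×147 + 11
147 = 13×11 + 4
11 = 2×4 + 3
4 = 1×3 + 1
3 = 3×1 + 0  (stop)
So 1253/158 = [7; 1, 13, 2, 1, 3].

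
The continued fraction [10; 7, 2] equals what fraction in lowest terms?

152/15

Fold from the inside: start with 2/1.
  7 + 1/2 = 15/2
  10 + 2/15 = 152/15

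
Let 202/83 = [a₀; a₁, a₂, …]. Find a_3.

202 = 2·83 + 36   →  a_0 = 2
83 = 2·36 + 11   →  a_1 = 2
36 = 3·11 + 3   →  a_2 = 3
11 = 3·3 + 2   →  a_3 = 3

3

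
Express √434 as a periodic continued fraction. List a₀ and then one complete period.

[20; 1, 4, 1, 40]

a₀ = ⌊√434⌋ = 20.
With m₀=0, d₀=1 and mₖ₊₁ = dₖaₖ − mₖ, dₖ₊₁ = (n − mₖ₊₁²)/dₖ, aₖ₊₁ = ⌊(a₀+mₖ₊₁)/dₖ₊₁⌋:
  k=1: m=20, d=34, a=1
  k=2: m=14, d=7, a=4
  k=3: m=14, d=34, a=1
  k=4: m=20, d=1, a=40
d=1 and a=2a₀=40 at k=4, so the next step gives (m, d) = (20, 34) again — its k=1 value — and the period has length 4.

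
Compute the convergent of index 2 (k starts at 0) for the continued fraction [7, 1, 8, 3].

71/9

Using pₖ = aₖpₖ₋₁ + pₖ₋₂, qₖ = aₖqₖ₋₁ + qₖ₋₂ (with p₋₁=1, p₋₂=0, q₋₁=0, q₋₂=1):
  k=0: a=7, p=7, q=1
  k=1: a=1, p=8, q=1
  k=2: a=8, p=71, q=9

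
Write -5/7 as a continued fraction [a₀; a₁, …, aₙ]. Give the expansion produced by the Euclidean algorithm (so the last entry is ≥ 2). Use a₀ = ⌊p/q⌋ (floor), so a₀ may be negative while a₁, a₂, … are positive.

-5 = -1*7 + 2
7 = 3*2 + 1
2 = 2*1 + 0  (stop)
So -5/7 = [-1; 3, 2].

[-1; 3, 2]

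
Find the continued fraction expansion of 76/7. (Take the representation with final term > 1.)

76 = 10·7 + 6
7 = 1·6 + 1
6 = 6·1 + 0  (stop)
So 76/7 = [10; 1, 6].

[10; 1, 6]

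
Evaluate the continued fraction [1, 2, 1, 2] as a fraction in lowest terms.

Fold from the inside: start with 2/1.
  1 + 1/2 = 3/2
  2 + 2/3 = 8/3
  1 + 3/8 = 11/8

11/8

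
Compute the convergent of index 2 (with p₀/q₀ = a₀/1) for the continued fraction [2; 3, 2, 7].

16/7

Using pₖ = aₖpₖ₋₁ + pₖ₋₂, qₖ = aₖqₖ₋₁ + qₖ₋₂ (with p₋₁=1, p₋₂=0, q₋₁=0, q₋₂=1):
  k=0: a=2, p=2, q=1
  k=1: a=3, p=7, q=3
  k=2: a=2, p=16, q=7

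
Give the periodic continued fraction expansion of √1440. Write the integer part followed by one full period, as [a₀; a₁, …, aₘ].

[37; 1, 17, 1, 74]

a₀ = ⌊√1440⌋ = 37.
With m₀=0, d₀=1 and mₖ₊₁ = dₖaₖ − mₖ, dₖ₊₁ = (n − mₖ₊₁²)/dₖ, aₖ₊₁ = ⌊(a₀+mₖ₊₁)/dₖ₊₁⌋:
  k=1: m=37, d=71, a=1
  k=2: m=34, d=4, a=17
  k=3: m=34, d=71, a=1
  k=4: m=37, d=1, a=74
d=1 and a=2a₀=74 at k=4, so the next step gives (m, d) = (37, 71) again — its k=1 value — and the period has length 4.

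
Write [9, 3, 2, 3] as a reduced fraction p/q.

223/24

Using pₖ = aₖpₖ₋₁ + pₖ₋₂ and qₖ = aₖqₖ₋₁ + qₖ₋₂:
  k=0: a=9, p=9, q=1
  k=1: a=3, p=28, q=3
  k=2: a=2, p=65, q=7
  k=3: a=3, p=223, q=24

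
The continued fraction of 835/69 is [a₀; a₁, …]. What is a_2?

1

835 = 12·69 + 7   →  a_0 = 12
69 = 9·7 + 6   →  a_1 = 9
7 = 1·6 + 1   →  a_2 = 1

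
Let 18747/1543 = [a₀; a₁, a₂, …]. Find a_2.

18747 = 12·1543 + 231   →  a_0 = 12
1543 = 6·231 + 157   →  a_1 = 6
231 = 1·157 + 74   →  a_2 = 1

1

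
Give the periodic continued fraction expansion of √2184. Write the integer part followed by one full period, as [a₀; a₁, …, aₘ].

a₀ = ⌊√2184⌋ = 46.
With m₀=0, d₀=1 and mₖ₊₁ = dₖaₖ − mₖ, dₖ₊₁ = (n − mₖ₊₁²)/dₖ, aₖ₊₁ = ⌊(a₀+mₖ₊₁)/dₖ₊₁⌋:
  k=1: m=46, d=68, a=1
  k=2: m=22, d=25, a=2
  k=3: m=28, d=56, a=1
  k=4: m=28, d=25, a=2
  k=5: m=22, d=68, a=1
  k=6: m=46, d=1, a=92
d=1 and a=2a₀=92 at k=6, so the next step gives (m, d) = (46, 68) again — its k=1 value — and the period has length 6.

[46; 1, 2, 1, 2, 1, 92]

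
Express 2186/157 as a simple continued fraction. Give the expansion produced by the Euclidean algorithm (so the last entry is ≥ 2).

2186 = 13*157 + 145
157 = 1*145 + 12
145 = 12*12 + 1
12 = 12*1 + 0  (stop)
So 2186/157 = [13; 1, 12, 12].

[13; 1, 12, 12]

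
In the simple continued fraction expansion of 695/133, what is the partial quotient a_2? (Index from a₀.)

2

695 = 5·133 + 30   →  a_0 = 5
133 = 4·30 + 13   →  a_1 = 4
30 = 2·13 + 4   →  a_2 = 2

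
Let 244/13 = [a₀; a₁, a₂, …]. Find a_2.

3

244 = 18·13 + 10   →  a_0 = 18
13 = 1·10 + 3   →  a_1 = 1
10 = 3·3 + 1   →  a_2 = 3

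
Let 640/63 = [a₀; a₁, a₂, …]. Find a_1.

6

640 = 10·63 + 10   →  a_0 = 10
63 = 6·10 + 3   →  a_1 = 6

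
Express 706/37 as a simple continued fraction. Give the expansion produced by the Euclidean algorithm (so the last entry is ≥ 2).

[19; 12, 3]

706 = 19×37 + 3
37 = 12×3 + 1
3 = 3×1 + 0  (stop)
So 706/37 = [19; 12, 3].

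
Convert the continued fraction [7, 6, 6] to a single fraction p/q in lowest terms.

265/37

Fold from the inside: start with 6/1.
  6 + 1/6 = 37/6
  7 + 6/37 = 265/37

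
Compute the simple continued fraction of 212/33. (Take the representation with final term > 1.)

212 = 6×33 + 14
33 = 2×14 + 5
14 = 2×5 + 4
5 = 1×4 + 1
4 = 4×1 + 0  (stop)
So 212/33 = [6; 2, 2, 1, 4].

[6; 2, 2, 1, 4]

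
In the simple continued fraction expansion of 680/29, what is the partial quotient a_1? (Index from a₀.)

680 = 23·29 + 13   →  a_0 = 23
29 = 2·13 + 3   →  a_1 = 2

2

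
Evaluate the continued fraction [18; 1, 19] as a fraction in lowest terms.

379/20

Fold from the inside: start with 19/1.
  1 + 1/19 = 20/19
  18 + 19/20 = 379/20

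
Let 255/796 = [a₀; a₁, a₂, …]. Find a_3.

255 = 0·796 + 255   →  a_0 = 0
796 = 3·255 + 31   →  a_1 = 3
255 = 8·31 + 7   →  a_2 = 8
31 = 4·7 + 3   →  a_3 = 4

4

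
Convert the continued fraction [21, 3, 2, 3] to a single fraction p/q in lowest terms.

511/24

Using pₖ = aₖpₖ₋₁ + pₖ₋₂ and qₖ = aₖqₖ₋₁ + qₖ₋₂:
  k=0: a=21, p=21, q=1
  k=1: a=3, p=64, q=3
  k=2: a=2, p=149, q=7
  k=3: a=3, p=511, q=24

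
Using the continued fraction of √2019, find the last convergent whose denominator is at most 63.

674/15

√2019 = [44; 1, 13, 1, 88, …] (period length 4).
Convergents:
  p_0/q_0 = 44/1
  p_1/q_1 = 45/1
  p_2/q_2 = 629/14
  p_3/q_3 = 674/15
  p_4/q_4 = 59941/1334
q_3 = 15 ≤ 63 < 1334 = q_4, so the answer is 674/15.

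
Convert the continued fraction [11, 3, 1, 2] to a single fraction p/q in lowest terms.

Fold from the inside: start with 2/1.
  1 + 1/2 = 3/2
  3 + 2/3 = 11/3
  11 + 3/11 = 124/11

124/11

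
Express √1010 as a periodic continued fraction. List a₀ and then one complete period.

[31; 1, 3, 1, 1, 3, 1, 62]

a₀ = ⌊√1010⌋ = 31.
With m₀=0, d₀=1 and mₖ₊₁ = dₖaₖ − mₖ, dₖ₊₁ = (n − mₖ₊₁²)/dₖ, aₖ₊₁ = ⌊(a₀+mₖ₊₁)/dₖ₊₁⌋:
  k=1: m=31, d=49, a=1
  k=2: m=18, d=14, a=3
  k=3: m=24, d=31, a=1
  k=4: m=7, d=31, a=1
  k=5: m=24, d=14, a=3
  k=6: m=18, d=49, a=1
  k=7: m=31, d=1, a=62
d=1 and a=2a₀=62 at k=7, so the next step gives (m, d) = (31, 49) again — its k=1 value — and the period has length 7.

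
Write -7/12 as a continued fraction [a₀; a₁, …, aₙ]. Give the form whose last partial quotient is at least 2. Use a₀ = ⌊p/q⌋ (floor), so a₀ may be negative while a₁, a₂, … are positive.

[-1; 2, 2, 2]

-7 = -1·12 + 5
12 = 2·5 + 2
5 = 2·2 + 1
2 = 2·1 + 0  (stop)
So -7/12 = [-1; 2, 2, 2].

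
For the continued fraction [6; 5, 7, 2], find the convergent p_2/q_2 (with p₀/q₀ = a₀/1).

Using pₖ = aₖpₖ₋₁ + pₖ₋₂, qₖ = aₖqₖ₋₁ + qₖ₋₂ (with p₋₁=1, p₋₂=0, q₋₁=0, q₋₂=1):
  k=0: a=6, p=6, q=1
  k=1: a=5, p=31, q=5
  k=2: a=7, p=223, q=36

223/36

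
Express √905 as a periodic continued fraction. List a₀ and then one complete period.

a₀ = ⌊√905⌋ = 30.
With m₀=0, d₀=1 and mₖ₊₁ = dₖaₖ − mₖ, dₖ₊₁ = (n − mₖ₊₁²)/dₖ, aₖ₊₁ = ⌊(a₀+mₖ₊₁)/dₖ₊₁⌋:
  k=1: m=30, d=5, a=12
  k=2: m=30, d=1, a=60
d=1 and a=2a₀=60 at k=2, so the next step gives (m, d) = (30, 5) again — its k=1 value — and the period has length 2.

[30; 12, 60]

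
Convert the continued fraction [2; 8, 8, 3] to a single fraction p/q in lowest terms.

431/203

Using pₖ = aₖpₖ₋₁ + pₖ₋₂ and qₖ = aₖqₖ₋₁ + qₖ₋₂:
  k=0: a=2, p=2, q=1
  k=1: a=8, p=17, q=8
  k=2: a=8, p=138, q=65
  k=3: a=3, p=431, q=203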